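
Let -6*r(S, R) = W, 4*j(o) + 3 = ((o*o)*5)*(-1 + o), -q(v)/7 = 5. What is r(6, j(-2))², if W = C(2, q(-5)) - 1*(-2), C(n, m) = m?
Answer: 121/4 ≈ 30.250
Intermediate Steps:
q(v) = -35 (q(v) = -7*5 = -35)
W = -33 (W = -35 - 1*(-2) = -35 + 2 = -33)
j(o) = -¾ + 5*o²*(-1 + o)/4 (j(o) = -¾ + (((o*o)*5)*(-1 + o))/4 = -¾ + ((o²*5)*(-1 + o))/4 = -¾ + ((5*o²)*(-1 + o))/4 = -¾ + (5*o²*(-1 + o))/4 = -¾ + 5*o²*(-1 + o)/4)
r(S, R) = 11/2 (r(S, R) = -⅙*(-33) = 11/2)
r(6, j(-2))² = (11/2)² = 121/4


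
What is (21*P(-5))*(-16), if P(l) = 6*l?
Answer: 10080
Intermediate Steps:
(21*P(-5))*(-16) = (21*(6*(-5)))*(-16) = (21*(-30))*(-16) = -630*(-16) = 10080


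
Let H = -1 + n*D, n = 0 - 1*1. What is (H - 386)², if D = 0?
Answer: 149769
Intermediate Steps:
n = -1 (n = 0 - 1 = -1)
H = -1 (H = -1 - 1*0 = -1 + 0 = -1)
(H - 386)² = (-1 - 386)² = (-387)² = 149769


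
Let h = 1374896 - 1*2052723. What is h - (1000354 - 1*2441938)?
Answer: 763757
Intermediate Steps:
h = -677827 (h = 1374896 - 2052723 = -677827)
h - (1000354 - 1*2441938) = -677827 - (1000354 - 1*2441938) = -677827 - (1000354 - 2441938) = -677827 - 1*(-1441584) = -677827 + 1441584 = 763757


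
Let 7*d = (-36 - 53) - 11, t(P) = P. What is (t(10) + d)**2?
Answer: 900/49 ≈ 18.367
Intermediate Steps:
d = -100/7 (d = ((-36 - 53) - 11)/7 = (-89 - 11)/7 = (1/7)*(-100) = -100/7 ≈ -14.286)
(t(10) + d)**2 = (10 - 100/7)**2 = (-30/7)**2 = 900/49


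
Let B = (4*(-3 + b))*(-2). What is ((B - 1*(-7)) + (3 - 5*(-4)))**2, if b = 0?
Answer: 2916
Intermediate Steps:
B = 24 (B = (4*(-3 + 0))*(-2) = (4*(-3))*(-2) = -12*(-2) = 24)
((B - 1*(-7)) + (3 - 5*(-4)))**2 = ((24 - 1*(-7)) + (3 - 5*(-4)))**2 = ((24 + 7) + (3 + 20))**2 = (31 + 23)**2 = 54**2 = 2916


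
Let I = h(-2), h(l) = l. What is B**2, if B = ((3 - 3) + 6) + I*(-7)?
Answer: 400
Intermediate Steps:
I = -2
B = 20 (B = ((3 - 3) + 6) - 2*(-7) = (0 + 6) + 14 = 6 + 14 = 20)
B**2 = 20**2 = 400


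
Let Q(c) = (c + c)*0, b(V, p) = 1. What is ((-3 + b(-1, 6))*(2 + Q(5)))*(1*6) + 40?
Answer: 16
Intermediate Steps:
Q(c) = 0 (Q(c) = (2*c)*0 = 0)
((-3 + b(-1, 6))*(2 + Q(5)))*(1*6) + 40 = ((-3 + 1)*(2 + 0))*(1*6) + 40 = -2*2*6 + 40 = -4*6 + 40 = -24 + 40 = 16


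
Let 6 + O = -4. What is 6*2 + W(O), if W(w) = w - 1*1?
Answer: 1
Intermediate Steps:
O = -10 (O = -6 - 4 = -10)
W(w) = -1 + w (W(w) = w - 1 = -1 + w)
6*2 + W(O) = 6*2 + (-1 - 10) = 12 - 11 = 1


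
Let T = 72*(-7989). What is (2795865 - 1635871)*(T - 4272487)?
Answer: -5623297113830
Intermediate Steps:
T = -575208
(2795865 - 1635871)*(T - 4272487) = (2795865 - 1635871)*(-575208 - 4272487) = 1159994*(-4847695) = -5623297113830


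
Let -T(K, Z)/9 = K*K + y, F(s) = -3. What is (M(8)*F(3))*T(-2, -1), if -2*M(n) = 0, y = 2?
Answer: 0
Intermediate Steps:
M(n) = 0 (M(n) = -½*0 = 0)
T(K, Z) = -18 - 9*K² (T(K, Z) = -9*(K*K + 2) = -9*(K² + 2) = -9*(2 + K²) = -18 - 9*K²)
(M(8)*F(3))*T(-2, -1) = (0*(-3))*(-18 - 9*(-2)²) = 0*(-18 - 9*4) = 0*(-18 - 36) = 0*(-54) = 0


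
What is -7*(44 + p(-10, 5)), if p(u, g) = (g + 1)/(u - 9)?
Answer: -5810/19 ≈ -305.79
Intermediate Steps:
p(u, g) = (1 + g)/(-9 + u)
-7*(44 + p(-10, 5)) = -7*(44 + (1 + 5)/(-9 - 10)) = -7*(44 + 6/(-19)) = -7*(44 - 1/19*6) = -7*(44 - 6/19) = -7*830/19 = -5810/19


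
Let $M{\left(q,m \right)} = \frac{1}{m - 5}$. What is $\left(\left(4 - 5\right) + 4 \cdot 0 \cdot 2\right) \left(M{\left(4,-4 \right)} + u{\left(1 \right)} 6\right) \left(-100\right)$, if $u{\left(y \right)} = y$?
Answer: $\frac{5300}{9} \approx 588.89$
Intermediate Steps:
$M{\left(q,m \right)} = \frac{1}{-5 + m}$
$\left(\left(4 - 5\right) + 4 \cdot 0 \cdot 2\right) \left(M{\left(4,-4 \right)} + u{\left(1 \right)} 6\right) \left(-100\right) = \left(\left(4 - 5\right) + 4 \cdot 0 \cdot 2\right) \left(\frac{1}{-5 - 4} + 1 \cdot 6\right) \left(-100\right) = \left(-1 + 0 \cdot 2\right) \left(\frac{1}{-9} + 6\right) \left(-100\right) = \left(-1 + 0\right) \left(- \frac{1}{9} + 6\right) \left(-100\right) = \left(-1\right) \frac{53}{9} \left(-100\right) = \left(- \frac{53}{9}\right) \left(-100\right) = \frac{5300}{9}$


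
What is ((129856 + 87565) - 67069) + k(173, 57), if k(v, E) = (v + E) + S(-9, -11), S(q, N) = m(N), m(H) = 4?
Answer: 150586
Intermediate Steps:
S(q, N) = 4
k(v, E) = 4 + E + v (k(v, E) = (v + E) + 4 = (E + v) + 4 = 4 + E + v)
((129856 + 87565) - 67069) + k(173, 57) = ((129856 + 87565) - 67069) + (4 + 57 + 173) = (217421 - 67069) + 234 = 150352 + 234 = 150586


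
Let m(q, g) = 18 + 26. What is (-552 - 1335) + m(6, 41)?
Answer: -1843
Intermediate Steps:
m(q, g) = 44
(-552 - 1335) + m(6, 41) = (-552 - 1335) + 44 = -1887 + 44 = -1843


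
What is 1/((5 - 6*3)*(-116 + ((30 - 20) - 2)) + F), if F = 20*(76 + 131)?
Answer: 1/5544 ≈ 0.00018038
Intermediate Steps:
F = 4140 (F = 20*207 = 4140)
1/((5 - 6*3)*(-116 + ((30 - 20) - 2)) + F) = 1/((5 - 6*3)*(-116 + ((30 - 20) - 2)) + 4140) = 1/((5 - 18)*(-116 + (10 - 2)) + 4140) = 1/(-13*(-116 + 8) + 4140) = 1/(-13*(-108) + 4140) = 1/(1404 + 4140) = 1/5544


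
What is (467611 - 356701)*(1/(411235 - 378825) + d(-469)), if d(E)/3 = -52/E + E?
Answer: -33877858143813/217147 ≈ -1.5601e+8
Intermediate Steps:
d(E) = -156/E + 3*E (d(E) = 3*(-52/E + E) = 3*(E - 52/E) = -156/E + 3*E)
(467611 - 356701)*(1/(411235 - 378825) + d(-469)) = (467611 - 356701)*(1/(411235 - 378825) + (-156/(-469) + 3*(-469))) = 110910*(1/32410 + (-156*(-1/469) - 1407)) = 110910*(1/32410 + (156/469 - 1407)) = 110910*(1/32410 - 659727/469) = 110910*(-3054535943/2171470) = -33877858143813/217147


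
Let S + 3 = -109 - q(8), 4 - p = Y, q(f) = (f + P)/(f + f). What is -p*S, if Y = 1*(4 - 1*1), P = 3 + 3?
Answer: 903/8 ≈ 112.88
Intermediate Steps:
P = 6
Y = 3 (Y = 1*(4 - 1) = 1*3 = 3)
q(f) = (6 + f)/(2*f) (q(f) = (f + 6)/(f + f) = (6 + f)/((2*f)) = (6 + f)*(1/(2*f)) = (6 + f)/(2*f))
p = 1 (p = 4 - 1*3 = 4 - 3 = 1)
S = -903/8 (S = -3 + (-109 - (6 + 8)/(2*8)) = -3 + (-109 - 14/(2*8)) = -3 + (-109 - 1*7/8) = -3 + (-109 - 7/8) = -3 - 879/8 = -903/8 ≈ -112.88)
-p*S = -(-903)/8 = -1*(-903/8) = 903/8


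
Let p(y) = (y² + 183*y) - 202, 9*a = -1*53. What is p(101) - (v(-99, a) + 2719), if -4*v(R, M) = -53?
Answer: 102999/4 ≈ 25750.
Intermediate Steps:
a = -53/9 (a = (-1*53)/9 = (⅑)*(-53) = -53/9 ≈ -5.8889)
v(R, M) = 53/4 (v(R, M) = -¼*(-53) = 53/4)
p(y) = -202 + y² + 183*y
p(101) - (v(-99, a) + 2719) = (-202 + 101² + 183*101) - (53/4 + 2719) = (-202 + 10201 + 18483) - 1*10929/4 = 28482 - 10929/4 = 102999/4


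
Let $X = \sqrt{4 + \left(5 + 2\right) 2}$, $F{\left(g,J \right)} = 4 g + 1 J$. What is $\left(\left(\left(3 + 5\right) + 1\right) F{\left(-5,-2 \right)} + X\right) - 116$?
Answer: $-314 + 3 \sqrt{2} \approx -309.76$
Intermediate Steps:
$F{\left(g,J \right)} = J + 4 g$ ($F{\left(g,J \right)} = 4 g + J = J + 4 g$)
$X = 3 \sqrt{2}$ ($X = \sqrt{4 + 7 \cdot 2} = \sqrt{4 + 14} = \sqrt{18} = 3 \sqrt{2} \approx 4.2426$)
$\left(\left(\left(3 + 5\right) + 1\right) F{\left(-5,-2 \right)} + X\right) - 116 = \left(\left(\left(3 + 5\right) + 1\right) \left(-2 + 4 \left(-5\right)\right) + 3 \sqrt{2}\right) - 116 = \left(\left(8 + 1\right) \left(-2 - 20\right) + 3 \sqrt{2}\right) - 116 = \left(9 \left(-22\right) + 3 \sqrt{2}\right) - 116 = \left(-198 + 3 \sqrt{2}\right) - 116 = -314 + 3 \sqrt{2}$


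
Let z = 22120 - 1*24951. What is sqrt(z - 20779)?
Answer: I*sqrt(23610) ≈ 153.66*I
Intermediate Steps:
z = -2831 (z = 22120 - 24951 = -2831)
sqrt(z - 20779) = sqrt(-2831 - 20779) = sqrt(-23610) = I*sqrt(23610)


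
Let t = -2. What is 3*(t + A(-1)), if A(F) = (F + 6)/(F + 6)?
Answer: -3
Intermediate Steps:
A(F) = 1 (A(F) = (6 + F)/(6 + F) = 1)
3*(t + A(-1)) = 3*(-2 + 1) = 3*(-1) = -3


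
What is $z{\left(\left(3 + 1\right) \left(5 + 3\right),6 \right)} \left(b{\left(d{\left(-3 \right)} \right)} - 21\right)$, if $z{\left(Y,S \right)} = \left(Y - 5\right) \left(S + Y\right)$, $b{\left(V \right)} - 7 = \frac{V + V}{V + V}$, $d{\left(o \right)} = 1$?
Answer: $-13338$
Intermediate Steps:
$b{\left(V \right)} = 8$ ($b{\left(V \right)} = 7 + \frac{V + V}{V + V} = 7 + \frac{2 V}{2 V} = 7 + 2 V \frac{1}{2 V} = 7 + 1 = 8$)
$z{\left(Y,S \right)} = \left(-5 + Y\right) \left(S + Y\right)$
$z{\left(\left(3 + 1\right) \left(5 + 3\right),6 \right)} \left(b{\left(d{\left(-3 \right)} \right)} - 21\right) = \left(\left(\left(3 + 1\right) \left(5 + 3\right)\right)^{2} - 30 - 5 \left(3 + 1\right) \left(5 + 3\right) + 6 \left(3 + 1\right) \left(5 + 3\right)\right) \left(8 - 21\right) = \left(\left(4 \cdot 8\right)^{2} - 30 - 5 \cdot 4 \cdot 8 + 6 \cdot 4 \cdot 8\right) \left(-13\right) = \left(32^{2} - 30 - 160 + 6 \cdot 32\right) \left(-13\right) = \left(1024 - 30 - 160 + 192\right) \left(-13\right) = 1026 \left(-13\right) = -13338$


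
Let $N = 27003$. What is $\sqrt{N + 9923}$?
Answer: $\sqrt{36926} \approx 192.16$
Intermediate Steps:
$\sqrt{N + 9923} = \sqrt{27003 + 9923} = \sqrt{36926}$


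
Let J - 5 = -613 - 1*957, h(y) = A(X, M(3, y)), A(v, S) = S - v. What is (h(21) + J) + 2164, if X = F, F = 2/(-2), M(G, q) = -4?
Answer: 596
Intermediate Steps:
F = -1 (F = 2*(-1/2) = -1)
X = -1
h(y) = -3 (h(y) = -4 - 1*(-1) = -4 + 1 = -3)
J = -1565 (J = 5 + (-613 - 1*957) = 5 + (-613 - 957) = 5 - 1570 = -1565)
(h(21) + J) + 2164 = (-3 - 1565) + 2164 = -1568 + 2164 = 596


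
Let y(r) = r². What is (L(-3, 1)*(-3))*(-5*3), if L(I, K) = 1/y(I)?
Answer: 5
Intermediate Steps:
L(I, K) = I⁻² (L(I, K) = 1/(I²) = I⁻²)
(L(-3, 1)*(-3))*(-5*3) = (-3/(-3)²)*(-5*3) = ((⅑)*(-3))*(-15) = -⅓*(-15) = 5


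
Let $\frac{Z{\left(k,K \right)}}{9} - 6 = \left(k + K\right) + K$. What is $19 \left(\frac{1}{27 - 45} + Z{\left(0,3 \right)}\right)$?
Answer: $\frac{36917}{18} \approx 2050.9$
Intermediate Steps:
$Z{\left(k,K \right)} = 54 + 9 k + 18 K$ ($Z{\left(k,K \right)} = 54 + 9 \left(\left(k + K\right) + K\right) = 54 + 9 \left(\left(K + k\right) + K\right) = 54 + 9 \left(k + 2 K\right) = 54 + \left(9 k + 18 K\right) = 54 + 9 k + 18 K$)
$19 \left(\frac{1}{27 - 45} + Z{\left(0,3 \right)}\right) = 19 \left(\frac{1}{27 - 45} + \left(54 + 9 \cdot 0 + 18 \cdot 3\right)\right) = 19 \left(\frac{1}{-18} + \left(54 + 0 + 54\right)\right) = 19 \left(- \frac{1}{18} + 108\right) = 19 \cdot \frac{1943}{18} = \frac{36917}{18}$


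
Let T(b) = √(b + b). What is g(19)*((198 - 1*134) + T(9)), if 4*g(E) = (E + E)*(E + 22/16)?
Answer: 12388 + 9291*√2/16 ≈ 13209.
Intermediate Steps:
g(E) = E*(11/8 + E)/2 (g(E) = ((E + E)*(E + 22/16))/4 = ((2*E)*(E + 22*(1/16)))/4 = ((2*E)*(E + 11/8))/4 = ((2*E)*(11/8 + E))/4 = (2*E*(11/8 + E))/4 = E*(11/8 + E)/2)
T(b) = √2*√b (T(b) = √(2*b) = √2*√b)
g(19)*((198 - 1*134) + T(9)) = ((1/16)*19*(11 + 8*19))*((198 - 1*134) + √2*√9) = ((1/16)*19*(11 + 152))*((198 - 134) + √2*3) = ((1/16)*19*163)*(64 + 3*√2) = 3097*(64 + 3*√2)/16 = 12388 + 9291*√2/16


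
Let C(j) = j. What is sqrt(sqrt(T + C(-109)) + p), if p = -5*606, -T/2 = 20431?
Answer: sqrt(-3030 + I*sqrt(40971)) ≈ 1.8376 + 55.076*I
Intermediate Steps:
T = -40862 (T = -2*20431 = -40862)
p = -3030
sqrt(sqrt(T + C(-109)) + p) = sqrt(sqrt(-40862 - 109) - 3030) = sqrt(sqrt(-40971) - 3030) = sqrt(I*sqrt(40971) - 3030) = sqrt(-3030 + I*sqrt(40971))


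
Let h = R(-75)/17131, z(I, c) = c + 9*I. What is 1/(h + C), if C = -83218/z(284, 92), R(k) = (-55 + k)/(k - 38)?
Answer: -2563003172/80546654907 ≈ -0.031820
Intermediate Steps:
R(k) = (-55 + k)/(-38 + k)
h = 130/1935803 (h = ((-55 - 75)/(-38 - 75))/17131 = (-130/(-113))*(1/17131) = -1/113*(-130)*(1/17131) = (130/113)*(1/17131) = 130/1935803 ≈ 6.7156e-5)
C = -41609/1324 (C = -83218/(92 + 9*284) = -83218/(92 + 2556) = -83218/2648 = -83218*1/2648 = -41609/1324 ≈ -31.427)
1/(h + C) = 1/(130/1935803 - 41609/1324) = 1/(-80546654907/2563003172) = -2563003172/80546654907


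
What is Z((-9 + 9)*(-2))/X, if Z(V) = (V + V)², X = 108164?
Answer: 0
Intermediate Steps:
Z(V) = 4*V² (Z(V) = (2*V)² = 4*V²)
Z((-9 + 9)*(-2))/X = (4*((-9 + 9)*(-2))²)/108164 = (4*(0*(-2))²)*(1/108164) = (4*0²)*(1/108164) = (4*0)*(1/108164) = 0*(1/108164) = 0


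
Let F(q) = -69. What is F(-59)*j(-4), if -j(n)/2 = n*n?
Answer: 2208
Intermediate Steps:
j(n) = -2*n² (j(n) = -2*n*n = -2*n²)
F(-59)*j(-4) = -(-138)*(-4)² = -(-138)*16 = -69*(-32) = 2208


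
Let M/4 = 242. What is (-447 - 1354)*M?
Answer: -1743368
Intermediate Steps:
M = 968 (M = 4*242 = 968)
(-447 - 1354)*M = (-447 - 1354)*968 = -1801*968 = -1743368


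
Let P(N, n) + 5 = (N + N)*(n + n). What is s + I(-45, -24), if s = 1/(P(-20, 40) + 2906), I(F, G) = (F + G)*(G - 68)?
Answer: 1898051/299 ≈ 6348.0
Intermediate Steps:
P(N, n) = -5 + 4*N*n (P(N, n) = -5 + (N + N)*(n + n) = -5 + (2*N)*(2*n) = -5 + 4*N*n)
I(F, G) = (-68 + G)*(F + G) (I(F, G) = (F + G)*(-68 + G) = (-68 + G)*(F + G))
s = -1/299 (s = 1/((-5 + 4*(-20)*40) + 2906) = 1/((-5 - 3200) + 2906) = 1/(-3205 + 2906) = 1/(-299) = -1/299 ≈ -0.0033445)
s + I(-45, -24) = -1/299 + ((-24)² - 68*(-45) - 68*(-24) - 45*(-24)) = -1/299 + (576 + 3060 + 1632 + 1080) = -1/299 + 6348 = 1898051/299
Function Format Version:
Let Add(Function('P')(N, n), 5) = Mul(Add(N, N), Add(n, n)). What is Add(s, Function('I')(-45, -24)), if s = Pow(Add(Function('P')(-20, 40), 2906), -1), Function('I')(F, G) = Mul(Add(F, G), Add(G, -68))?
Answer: Rational(1898051, 299) ≈ 6348.0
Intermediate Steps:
Function('P')(N, n) = Add(-5, Mul(4, N, n)) (Function('P')(N, n) = Add(-5, Mul(Add(N, N), Add(n, n))) = Add(-5, Mul(Mul(2, N), Mul(2, n))) = Add(-5, Mul(4, N, n)))
Function('I')(F, G) = Mul(Add(-68, G), Add(F, G)) (Function('I')(F, G) = Mul(Add(F, G), Add(-68, G)) = Mul(Add(-68, G), Add(F, G)))
s = Rational(-1, 299) (s = Pow(Add(Add(-5, Mul(4, -20, 40)), 2906), -1) = Pow(Add(Add(-5, -3200), 2906), -1) = Pow(Add(-3205, 2906), -1) = Pow(-299, -1) = Rational(-1, 299) ≈ -0.0033445)
Add(s, Function('I')(-45, -24)) = Add(Rational(-1, 299), Add(Pow(-24, 2), Mul(-68, -45), Mul(-68, -24), Mul(-45, -24))) = Add(Rational(-1, 299), Add(576, 3060, 1632, 1080)) = Add(Rational(-1, 299), 6348) = Rational(1898051, 299)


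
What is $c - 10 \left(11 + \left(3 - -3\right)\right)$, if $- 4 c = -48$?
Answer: $-158$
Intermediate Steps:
$c = 12$ ($c = \left(- \frac{1}{4}\right) \left(-48\right) = 12$)
$c - 10 \left(11 + \left(3 - -3\right)\right) = 12 - 10 \left(11 + \left(3 - -3\right)\right) = 12 - 10 \left(11 + \left(3 + 3\right)\right) = 12 - 10 \left(11 + 6\right) = 12 - 170 = -158$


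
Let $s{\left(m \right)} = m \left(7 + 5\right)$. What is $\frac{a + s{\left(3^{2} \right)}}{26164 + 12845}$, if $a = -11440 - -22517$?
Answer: $\frac{11185}{39009} \approx 0.28673$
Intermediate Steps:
$a = 11077$ ($a = -11440 + 22517 = 11077$)
$s{\left(m \right)} = 12 m$ ($s{\left(m \right)} = m 12 = 12 m$)
$\frac{a + s{\left(3^{2} \right)}}{26164 + 12845} = \frac{11077 + 12 \cdot 3^{2}}{26164 + 12845} = \frac{11077 + 12 \cdot 9}{39009} = \left(11077 + 108\right) \frac{1}{39009} = 11185 \cdot \frac{1}{39009} = \frac{11185}{39009}$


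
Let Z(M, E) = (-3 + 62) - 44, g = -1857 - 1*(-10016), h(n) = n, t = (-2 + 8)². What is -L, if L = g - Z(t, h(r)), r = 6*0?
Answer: -8144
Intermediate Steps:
r = 0
t = 36 (t = 6² = 36)
g = 8159 (g = -1857 + 10016 = 8159)
Z(M, E) = 15 (Z(M, E) = 59 - 44 = 15)
L = 8144 (L = 8159 - 1*15 = 8159 - 15 = 8144)
-L = -1*8144 = -8144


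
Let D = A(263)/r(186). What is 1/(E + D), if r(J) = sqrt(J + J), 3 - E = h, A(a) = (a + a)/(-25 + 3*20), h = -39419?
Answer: 4491151350/177050168450531 - 9205*sqrt(93)/177050168450531 ≈ 2.5366e-5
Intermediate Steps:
A(a) = 2*a/35 (A(a) = (2*a)/(-25 + 60) = (2*a)/35 = (2*a)*(1/35) = 2*a/35)
E = 39422 (E = 3 - 1*(-39419) = 3 + 39419 = 39422)
r(J) = sqrt(2)*sqrt(J) (r(J) = sqrt(2*J) = sqrt(2)*sqrt(J))
D = 263*sqrt(93)/3255 (D = ((2/35)*263)/((sqrt(2)*sqrt(186))) = 526/(35*((2*sqrt(93)))) = 526*(sqrt(93)/186)/35 = 263*sqrt(93)/3255 ≈ 0.77919)
1/(E + D) = 1/(39422 + 263*sqrt(93)/3255)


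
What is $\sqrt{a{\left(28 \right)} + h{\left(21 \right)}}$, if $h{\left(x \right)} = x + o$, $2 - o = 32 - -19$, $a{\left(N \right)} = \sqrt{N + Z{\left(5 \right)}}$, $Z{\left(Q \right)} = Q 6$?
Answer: $\sqrt{-28 + \sqrt{58}} \approx 4.5149 i$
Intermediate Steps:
$Z{\left(Q \right)} = 6 Q$
$a{\left(N \right)} = \sqrt{30 + N}$ ($a{\left(N \right)} = \sqrt{N + 6 \cdot 5} = \sqrt{N + 30} = \sqrt{30 + N}$)
$o = -49$ ($o = 2 - \left(32 - -19\right) = 2 - \left(32 + 19\right) = 2 - 51 = -49$)
$h{\left(x \right)} = -49 + x$ ($h{\left(x \right)} = x - 49 = -49 + x$)
$\sqrt{a{\left(28 \right)} + h{\left(21 \right)}} = \sqrt{\sqrt{30 + 28} + \left(-49 + 21\right)} = \sqrt{\sqrt{58} - 28} = \sqrt{-28 + \sqrt{58}}$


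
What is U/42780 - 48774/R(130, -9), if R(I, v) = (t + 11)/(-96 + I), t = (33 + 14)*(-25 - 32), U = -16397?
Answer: 33506149/53940 ≈ 621.17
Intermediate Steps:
t = -2679 (t = 47*(-57) = -2679)
R(I, v) = -2668/(-96 + I) (R(I, v) = (-2679 + 11)/(-96 + I) = -2668/(-96 + I))
U/42780 - 48774/R(130, -9) = -16397/42780 - 48774/((-2668/(-96 + 130))) = -16397*1/42780 - 48774/((-2668/34)) = -16397/42780 - 48774/((-2668*1/34)) = -16397/42780 - 48774/(-1334/17) = -16397/42780 - 48774*(-17/1334) = -16397/42780 + 414579/667 = 33506149/53940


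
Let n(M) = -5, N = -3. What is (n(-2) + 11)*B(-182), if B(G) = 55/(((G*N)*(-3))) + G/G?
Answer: 1583/273 ≈ 5.7985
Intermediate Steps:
B(G) = 1 + 55/(9*G) (B(G) = 55/(((G*(-3))*(-3))) + G/G = 55/((-3*G*(-3))) + 1 = 55/((9*G)) + 1 = 55*(1/(9*G)) + 1 = 55/(9*G) + 1 = 1 + 55/(9*G))
(n(-2) + 11)*B(-182) = (-5 + 11)*((55/9 - 182)/(-182)) = 6*(-1/182*(-1583/9)) = 6*(1583/1638) = 1583/273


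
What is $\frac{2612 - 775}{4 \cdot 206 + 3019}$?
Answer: $\frac{1837}{3843} \approx 0.47801$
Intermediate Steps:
$\frac{2612 - 775}{4 \cdot 206 + 3019} = \frac{1837}{824 + 3019} = \frac{1837}{3843}$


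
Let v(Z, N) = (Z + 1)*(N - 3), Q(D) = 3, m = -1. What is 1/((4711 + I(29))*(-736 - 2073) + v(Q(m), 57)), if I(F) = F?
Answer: -1/13314444 ≈ -7.5106e-8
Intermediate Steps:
v(Z, N) = (1 + Z)*(-3 + N)
1/((4711 + I(29))*(-736 - 2073) + v(Q(m), 57)) = 1/((4711 + 29)*(-736 - 2073) + (-3 + 57 - 3*3 + 57*3)) = 1/(4740*(-2809) + (-3 + 57 - 9 + 171)) = 1/(-13314660 + 216) = 1/(-13314444) = -1/13314444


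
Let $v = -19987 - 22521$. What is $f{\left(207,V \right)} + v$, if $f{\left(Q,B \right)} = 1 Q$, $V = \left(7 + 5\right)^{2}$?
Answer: $-42301$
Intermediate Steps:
$V = 144$ ($V = 12^{2} = 144$)
$f{\left(Q,B \right)} = Q$
$v = -42508$ ($v = -19987 - 22521 = -42508$)
$f{\left(207,V \right)} + v = 207 - 42508 = -42301$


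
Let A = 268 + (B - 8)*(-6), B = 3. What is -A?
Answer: -298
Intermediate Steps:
A = 298 (A = 268 + (3 - 8)*(-6) = 268 - 5*(-6) = 268 + 30 = 298)
-A = -1*298 = -298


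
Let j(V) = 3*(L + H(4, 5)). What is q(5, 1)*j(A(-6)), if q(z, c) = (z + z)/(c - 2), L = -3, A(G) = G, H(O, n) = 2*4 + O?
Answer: -270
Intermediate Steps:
H(O, n) = 8 + O
q(z, c) = 2*z/(-2 + c) (q(z, c) = (2*z)/(-2 + c) = 2*z/(-2 + c))
j(V) = 27 (j(V) = 3*(-3 + (8 + 4)) = 3*(-3 + 12) = 3*9 = 27)
q(5, 1)*j(A(-6)) = (2*5/(-2 + 1))*27 = (2*5/(-1))*27 = (2*5*(-1))*27 = -10*27 = -270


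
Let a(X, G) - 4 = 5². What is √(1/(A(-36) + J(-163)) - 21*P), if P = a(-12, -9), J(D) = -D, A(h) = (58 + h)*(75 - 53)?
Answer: I*√254932234/647 ≈ 24.678*I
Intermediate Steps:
A(h) = 1276 + 22*h (A(h) = (58 + h)*22 = 1276 + 22*h)
a(X, G) = 29 (a(X, G) = 4 + 5² = 4 + 25 = 29)
P = 29
√(1/(A(-36) + J(-163)) - 21*P) = √(1/((1276 + 22*(-36)) - 1*(-163)) - 21*29) = √(1/((1276 - 792) + 163) - 609) = √(1/(484 + 163) - 609) = √(1/647 - 609) = √(-394022/647) = I*√254932234/647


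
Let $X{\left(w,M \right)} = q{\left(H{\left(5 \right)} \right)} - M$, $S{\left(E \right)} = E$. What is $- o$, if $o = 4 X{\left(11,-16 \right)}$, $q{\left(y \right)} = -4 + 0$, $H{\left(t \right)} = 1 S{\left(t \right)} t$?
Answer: $-48$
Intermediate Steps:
$H{\left(t \right)} = t^{2}$ ($H{\left(t \right)} = 1 t t = t t = t^{2}$)
$q{\left(y \right)} = -4$
$X{\left(w,M \right)} = -4 - M$
$o = 48$ ($o = 4 \left(-4 - -16\right) = 4 \left(-4 + 16\right) = 4 \cdot 12 = 48$)
$- o = \left(-1\right) 48 = -48$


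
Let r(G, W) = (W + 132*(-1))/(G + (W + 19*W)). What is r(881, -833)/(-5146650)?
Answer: -193/16241798070 ≈ -1.1883e-8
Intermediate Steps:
r(G, W) = (-132 + W)/(G + 20*W) (r(G, W) = (W - 132)/(G + 20*W) = (-132 + W)/(G + 20*W))
r(881, -833)/(-5146650) = ((-132 - 833)/(881 + 20*(-833)))/(-5146650) = (-965/(881 - 16660))*(-1/5146650) = (-965/(-15779))*(-1/5146650) = -1/15779*(-965)*(-1/5146650) = (965/15779)*(-1/5146650) = -193/16241798070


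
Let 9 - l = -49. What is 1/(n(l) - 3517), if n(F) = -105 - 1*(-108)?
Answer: -1/3514 ≈ -0.00028458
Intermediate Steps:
l = 58 (l = 9 - 1*(-49) = 9 + 49 = 58)
n(F) = 3 (n(F) = -105 + 108 = 3)
1/(n(l) - 3517) = 1/(3 - 3517) = 1/(-3514) = -1/3514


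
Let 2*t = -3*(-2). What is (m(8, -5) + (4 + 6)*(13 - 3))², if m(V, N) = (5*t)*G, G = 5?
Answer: 30625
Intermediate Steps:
t = 3 (t = (-3*(-2))/2 = (½)*6 = 3)
m(V, N) = 75 (m(V, N) = (5*3)*5 = 15*5 = 75)
(m(8, -5) + (4 + 6)*(13 - 3))² = (75 + (4 + 6)*(13 - 3))² = (75 + 10*10)² = (75 + 100)² = 175² = 30625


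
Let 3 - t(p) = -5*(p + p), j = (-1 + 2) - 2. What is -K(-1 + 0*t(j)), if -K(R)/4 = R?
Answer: -4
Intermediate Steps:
j = -1 (j = 1 - 2 = -1)
t(p) = 3 + 10*p (t(p) = 3 - (-5)*(p + p) = 3 - (-5)*2*p = 3 - (-10)*p = 3 + 10*p)
K(R) = -4*R
-K(-1 + 0*t(j)) = -(-4)*(-1 + 0*(3 + 10*(-1))) = -(-4)*(-1 + 0*(3 - 10)) = -(-4)*(-1 + 0*(-7)) = -(-4)*(-1 + 0) = -(-4)*(-1) = -1*4 = -4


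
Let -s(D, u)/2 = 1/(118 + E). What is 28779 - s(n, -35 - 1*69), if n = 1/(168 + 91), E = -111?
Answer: 201455/7 ≈ 28779.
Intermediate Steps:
n = 1/259 ≈ 0.0038610
s(D, u) = -2/7 (s(D, u) = -2/(118 - 111) = -2/7)
28779 - s(n, -35 - 1*69) = 28779 - 1*(-2/7) = 28779 + 2/7 = 201455/7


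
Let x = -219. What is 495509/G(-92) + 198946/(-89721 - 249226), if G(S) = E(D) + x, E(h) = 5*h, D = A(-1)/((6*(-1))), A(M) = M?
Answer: -143995450636/63383089 ≈ -2271.8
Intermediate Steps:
D = 1/6 (D = -1/(6*(-1)) = -1/(-6) = -1*(-1/6) = 1/6 ≈ 0.16667)
G(S) = -1309/6 (G(S) = 5*(1/6) - 219 = 5/6 - 219 = -1309/6)
495509/G(-92) + 198946/(-89721 - 249226) = 495509/(-1309/6) + 198946/(-89721 - 249226) = 495509*(-6/1309) + 198946/(-338947) = -424722/187 + 198946*(-1/338947) = -424722/187 - 198946/338947 = -143995450636/63383089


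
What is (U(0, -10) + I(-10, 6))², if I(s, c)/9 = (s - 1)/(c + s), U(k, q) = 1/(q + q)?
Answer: 61009/100 ≈ 610.09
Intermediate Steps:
U(k, q) = 1/(2*q)
I(s, c) = 9*(-1 + s)/(c + s) (I(s, c) = 9*((s - 1)/(c + s)) = 9*((-1 + s)/(c + s)) = 9*(-1 + s)/(c + s))
(U(0, -10) + I(-10, 6))² = ((½)/(-10) + 9*(-1 - 10)/(6 - 10))² = ((½)*(-⅒) + 9*(-11)/(-4))² = (-1/20 + 9*(-¼)*(-11))² = (-1/20 + 99/4)² = (247/10)² = 61009/100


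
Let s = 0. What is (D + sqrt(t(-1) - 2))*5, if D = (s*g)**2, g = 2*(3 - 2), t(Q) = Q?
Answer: 5*I*sqrt(3) ≈ 8.6602*I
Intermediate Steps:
g = 2 (g = 2*1 = 2)
D = 0 (D = (0*2)**2 = 0**2 = 0)
(D + sqrt(t(-1) - 2))*5 = (0 + sqrt(-1 - 2))*5 = (0 + sqrt(-3))*5 = (0 + I*sqrt(3))*5 = (I*sqrt(3))*5 = 5*I*sqrt(3)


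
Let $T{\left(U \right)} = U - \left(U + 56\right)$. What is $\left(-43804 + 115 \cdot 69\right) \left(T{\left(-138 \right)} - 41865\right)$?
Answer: $1503664349$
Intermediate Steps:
$T{\left(U \right)} = -56$ ($T{\left(U \right)} = U - \left(56 + U\right) = -56$)
$\left(-43804 + 115 \cdot 69\right) \left(T{\left(-138 \right)} - 41865\right) = \left(-43804 + 115 \cdot 69\right) \left(-56 - 41865\right) = \left(-43804 + 7935\right) \left(-41921\right) = \left(-35869\right) \left(-41921\right) = 1503664349$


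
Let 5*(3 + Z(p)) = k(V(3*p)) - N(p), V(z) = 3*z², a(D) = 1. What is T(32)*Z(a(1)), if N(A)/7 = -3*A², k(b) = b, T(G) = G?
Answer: 1056/5 ≈ 211.20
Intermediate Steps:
N(A) = -21*A² (N(A) = 7*(-3*A²) = -21*A²)
Z(p) = -3 + 48*p²/5 (Z(p) = -3 + (3*(3*p)² - (-21)*p²)/5 = -3 + (3*(9*p²) + 21*p²)/5 = -3 + (27*p² + 21*p²)/5 = -3 + (48*p²)/5 = -3 + 48*p²/5)
T(32)*Z(a(1)) = 32*(-3 + (48/5)*1²) = 32*(-3 + (48/5)*1) = 32*(-3 + 48/5) = 32*(33/5) = 1056/5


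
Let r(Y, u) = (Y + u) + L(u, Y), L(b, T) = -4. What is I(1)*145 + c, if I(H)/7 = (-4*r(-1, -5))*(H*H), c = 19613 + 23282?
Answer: 83495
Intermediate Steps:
c = 42895
r(Y, u) = -4 + Y + u (r(Y, u) = (Y + u) - 4 = -4 + Y + u)
I(H) = 280*H**2 (I(H) = 7*((-4*(-4 - 1 - 5))*(H*H)) = 7*((-4*(-10))*H**2) = 7*(40*H**2) = 280*H**2)
I(1)*145 + c = (280*1**2)*145 + 42895 = (280*1)*145 + 42895 = 280*145 + 42895 = 40600 + 42895 = 83495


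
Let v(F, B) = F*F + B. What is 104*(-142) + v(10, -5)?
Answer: -14673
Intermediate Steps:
v(F, B) = B + F² (v(F, B) = F² + B = B + F²)
104*(-142) + v(10, -5) = 104*(-142) + (-5 + 10²) = -14768 + (-5 + 100) = -14768 + 95 = -14673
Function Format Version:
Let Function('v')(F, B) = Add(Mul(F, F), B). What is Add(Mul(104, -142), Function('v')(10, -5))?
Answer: -14673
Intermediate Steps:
Function('v')(F, B) = Add(B, Pow(F, 2)) (Function('v')(F, B) = Add(Pow(F, 2), B) = Add(B, Pow(F, 2)))
Add(Mul(104, -142), Function('v')(10, -5)) = Add(Mul(104, -142), Add(-5, Pow(10, 2))) = Add(-14768, Add(-5, 100)) = Add(-14768, 95) = -14673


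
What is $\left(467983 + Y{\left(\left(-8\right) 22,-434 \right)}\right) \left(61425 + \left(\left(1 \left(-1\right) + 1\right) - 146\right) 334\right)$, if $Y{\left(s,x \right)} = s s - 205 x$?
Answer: $7443769069$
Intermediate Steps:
$Y{\left(s,x \right)} = s^{2} - 205 x$
$\left(467983 + Y{\left(\left(-8\right) 22,-434 \right)}\right) \left(61425 + \left(\left(1 \left(-1\right) + 1\right) - 146\right) 334\right) = \left(467983 + \left(\left(\left(-8\right) 22\right)^{2} - -88970\right)\right) \left(61425 + \left(\left(1 \left(-1\right) + 1\right) - 146\right) 334\right) = \left(467983 + \left(\left(-176\right)^{2} + 88970\right)\right) \left(61425 + \left(\left(-1 + 1\right) - 146\right) 334\right) = \left(467983 + \left(30976 + 88970\right)\right) \left(61425 + \left(0 - 146\right) 334\right) = \left(467983 + 119946\right) \left(61425 - 48764\right) = 587929 \left(61425 - 48764\right) = 587929 \cdot 12661 = 7443769069$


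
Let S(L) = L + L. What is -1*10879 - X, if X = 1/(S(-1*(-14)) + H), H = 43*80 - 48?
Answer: -37206181/3420 ≈ -10879.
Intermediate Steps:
S(L) = 2*L
H = 3392 (H = 3440 - 48 = 3392)
X = 1/3420 (X = 1/(2*(-1*(-14)) + 3392) = 1/(2*14 + 3392) = 1/(28 + 3392) = 1/3420 ≈ 0.00029240)
-1*10879 - X = -1*10879 - 1*1/3420 = -10879 - 1/3420 = -37206181/3420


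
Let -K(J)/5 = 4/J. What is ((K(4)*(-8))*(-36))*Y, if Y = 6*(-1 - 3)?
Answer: 34560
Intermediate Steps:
Y = -24 (Y = 6*(-4) = -24)
K(J) = -20/J
((K(4)*(-8))*(-36))*Y = ((-20/4*(-8))*(-36))*(-24) = ((-20*¼*(-8))*(-36))*(-24) = (-5*(-8)*(-36))*(-24) = (40*(-36))*(-24) = -1440*(-24) = 34560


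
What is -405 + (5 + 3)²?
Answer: -341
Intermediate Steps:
-405 + (5 + 3)² = -405 + 8² = -405 + 64 = -341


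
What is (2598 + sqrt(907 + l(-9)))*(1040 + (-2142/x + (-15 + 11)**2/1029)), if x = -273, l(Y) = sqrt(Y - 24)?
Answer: 12138935036/4459 + 14017246*sqrt(907 + I*sqrt(33))/13377 ≈ 2.7539e+6 + 99.937*I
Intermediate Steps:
l(Y) = sqrt(-24 + Y)
(2598 + sqrt(907 + l(-9)))*(1040 + (-2142/x + (-15 + 11)**2/1029)) = (2598 + sqrt(907 + sqrt(-24 - 9)))*(1040 + (-2142/(-273) + (-15 + 11)**2/1029)) = (2598 + sqrt(907 + sqrt(-33)))*(1040 + (-2142*(-1/273) + (-4)**2*(1/1029))) = (2598 + sqrt(907 + I*sqrt(33)))*(1040 + (102/13 + 16*(1/1029))) = (2598 + sqrt(907 + I*sqrt(33)))*(1040 + (102/13 + 16/1029)) = (2598 + sqrt(907 + I*sqrt(33)))*(1040 + 105166/13377) = (2598 + sqrt(907 + I*sqrt(33)))*(14017246/13377) = 12138935036/4459 + 14017246*sqrt(907 + I*sqrt(33))/13377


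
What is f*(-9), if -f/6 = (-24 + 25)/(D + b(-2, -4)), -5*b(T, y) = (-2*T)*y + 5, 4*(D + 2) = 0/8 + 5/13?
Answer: 14040/77 ≈ 182.34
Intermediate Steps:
D = -99/52 (D = -2 + (0/8 + 5/13)/4 = -2 + (0*(⅛) + 5*(1/13))/4 = -2 + (0 + 5/13)/4 = -2 + (¼)*(5/13) = -2 + 5/52 = -99/52 ≈ -1.9038)
b(T, y) = -1 + 2*T*y/5 (b(T, y) = -((-2*T)*y + 5)/5 = -(-2*T*y + 5)/5 = -(5 - 2*T*y)/5 = -1 + 2*T*y/5)
f = -1560/77 (f = -6*(-24 + 25)/(-99/52 + (-1 + (⅖)*(-2)*(-4))) = -6/(-99/52 + (-1 + 16/5)) = -6/(-99/52 + 11/5) = -6/77/260 = -6*260/77 = -1560/77 ≈ -20.260)
f*(-9) = -1560/77*(-9) = 14040/77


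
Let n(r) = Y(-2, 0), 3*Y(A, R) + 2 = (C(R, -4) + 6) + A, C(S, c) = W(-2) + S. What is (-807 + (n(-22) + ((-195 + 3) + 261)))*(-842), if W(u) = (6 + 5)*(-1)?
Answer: 623922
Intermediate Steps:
W(u) = -11 (W(u) = 11*(-1) = -11)
C(S, c) = -11 + S
Y(A, R) = -7/3 + A/3 + R/3 (Y(A, R) = -2/3 + (((-11 + R) + 6) + A)/3 = -2/3 + ((-5 + R) + A)/3 = -2/3 + (-5 + A + R)/3 = -2/3 + (-5/3 + A/3 + R/3) = -7/3 + A/3 + R/3)
n(r) = -3 (n(r) = -7/3 + (1/3)*(-2) + (1/3)*0 = -7/3 - 2/3 + 0 = -3)
(-807 + (n(-22) + ((-195 + 3) + 261)))*(-842) = (-807 + (-3 + ((-195 + 3) + 261)))*(-842) = (-807 + (-3 + (-192 + 261)))*(-842) = (-807 + (-3 + 69))*(-842) = (-807 + 66)*(-842) = -741*(-842) = 623922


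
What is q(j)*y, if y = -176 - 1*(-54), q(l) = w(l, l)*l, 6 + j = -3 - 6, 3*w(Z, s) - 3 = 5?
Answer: 4880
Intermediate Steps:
w(Z, s) = 8/3 (w(Z, s) = 1 + (⅓)*5 = 1 + 5/3 = 8/3)
j = -15 (j = -6 + (-3 - 6) = -6 - 9 = -15)
q(l) = 8*l/3
y = -122 (y = -176 + 54 = -122)
q(j)*y = ((8/3)*(-15))*(-122) = -40*(-122) = 4880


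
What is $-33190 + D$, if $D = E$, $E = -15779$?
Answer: $-48969$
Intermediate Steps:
$D = -15779$
$-33190 + D = -33190 - 15779 = -48969$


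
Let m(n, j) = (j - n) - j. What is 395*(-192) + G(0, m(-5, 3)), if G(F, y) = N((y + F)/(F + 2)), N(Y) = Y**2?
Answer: -303335/4 ≈ -75834.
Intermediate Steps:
m(n, j) = -n
G(F, y) = (F + y)**2/(2 + F)**2 (G(F, y) = ((y + F)/(F + 2))**2 = ((F + y)/(2 + F))**2 = (F + y)**2/(2 + F)**2)
395*(-192) + G(0, m(-5, 3)) = 395*(-192) + (0 - 1*(-5))**2/(2 + 0)**2 = -75840 + (0 + 5)**2/2**2 = -75840 + (1/4)*5**2 = -75840 + (1/4)*25 = -75840 + 25/4 = -303335/4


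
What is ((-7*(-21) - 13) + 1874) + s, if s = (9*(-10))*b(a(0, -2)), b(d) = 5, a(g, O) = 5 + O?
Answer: 1558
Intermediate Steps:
s = -450 (s = (9*(-10))*5 = -90*5 = -450)
((-7*(-21) - 13) + 1874) + s = ((-7*(-21) - 13) + 1874) - 450 = ((147 - 13) + 1874) - 450 = (134 + 1874) - 450 = 2008 - 450 = 1558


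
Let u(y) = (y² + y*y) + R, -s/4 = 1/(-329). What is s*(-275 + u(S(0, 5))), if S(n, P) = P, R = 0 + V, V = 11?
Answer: -856/329 ≈ -2.6018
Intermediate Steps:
R = 11 (R = 0 + 11 = 11)
s = 4/329 (s = -4/(-329) = -4*(-1/329) = 4/329 ≈ 0.012158)
u(y) = 11 + 2*y² (u(y) = (y² + y*y) + 11 = (y² + y²) + 11 = 2*y² + 11 = 11 + 2*y²)
s*(-275 + u(S(0, 5))) = 4*(-275 + (11 + 2*5²))/329 = 4*(-275 + (11 + 2*25))/329 = 4*(-275 + (11 + 50))/329 = 4*(-275 + 61)/329 = (4/329)*(-214) = -856/329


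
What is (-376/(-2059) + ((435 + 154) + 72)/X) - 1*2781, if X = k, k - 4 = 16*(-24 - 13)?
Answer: -3368074363/1210692 ≈ -2781.9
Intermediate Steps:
k = -588 (k = 4 + 16*(-24 - 13) = 4 + 16*(-37) = 4 - 592 = -588)
X = -588
(-376/(-2059) + ((435 + 154) + 72)/X) - 1*2781 = (-376/(-2059) + ((435 + 154) + 72)/(-588)) - 1*2781 = (-376*(-1/2059) + (589 + 72)*(-1/588)) - 2781 = (376/2059 + 661*(-1/588)) - 2781 = (376/2059 - 661/588) - 2781 = -1139911/1210692 - 2781 = -3368074363/1210692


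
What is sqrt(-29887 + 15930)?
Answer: I*sqrt(13957) ≈ 118.14*I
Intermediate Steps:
sqrt(-29887 + 15930) = sqrt(-13957) = I*sqrt(13957)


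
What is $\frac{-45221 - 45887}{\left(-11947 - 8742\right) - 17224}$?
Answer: $\frac{91108}{37913} \approx 2.4031$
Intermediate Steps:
$\frac{-45221 - 45887}{\left(-11947 - 8742\right) - 17224} = - \frac{91108}{-20689 - 17224} = - \frac{91108}{-37913} = \left(-91108\right) \left(- \frac{1}{37913}\right) = \frac{91108}{37913}$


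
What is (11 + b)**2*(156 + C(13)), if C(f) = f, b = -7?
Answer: 2704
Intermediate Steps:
(11 + b)**2*(156 + C(13)) = (11 - 7)**2*(156 + 13) = 4**2*169 = 16*169 = 2704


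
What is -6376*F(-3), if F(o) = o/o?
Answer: -6376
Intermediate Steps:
F(o) = 1
-6376*F(-3) = -6376*1 = -6376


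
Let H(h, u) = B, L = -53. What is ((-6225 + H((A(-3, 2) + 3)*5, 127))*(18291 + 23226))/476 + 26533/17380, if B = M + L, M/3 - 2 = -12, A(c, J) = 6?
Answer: -162557938999/295460 ≈ -5.5019e+5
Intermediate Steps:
M = -30 (M = 6 + 3*(-12) = 6 - 36 = -30)
B = -83 (B = -30 - 53 = -83)
H(h, u) = -83
((-6225 + H((A(-3, 2) + 3)*5, 127))*(18291 + 23226))/476 + 26533/17380 = ((-6225 - 83)*(18291 + 23226))/476 + 26533/17380 = -6308*41517*(1/476) + 26533*(1/17380) = -261889236*1/476 + 26533/17380 = -9353187/17 + 26533/17380 = -162557938999/295460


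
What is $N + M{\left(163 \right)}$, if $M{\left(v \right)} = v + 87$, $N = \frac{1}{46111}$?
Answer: $\frac{11527751}{46111} \approx 250.0$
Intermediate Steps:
$N = \frac{1}{46111} \approx 2.1687 \cdot 10^{-5}$
$M{\left(v \right)} = 87 + v$
$N + M{\left(163 \right)} = \frac{1}{46111} + \left(87 + 163\right) = \frac{1}{46111} + 250 = \frac{11527751}{46111}$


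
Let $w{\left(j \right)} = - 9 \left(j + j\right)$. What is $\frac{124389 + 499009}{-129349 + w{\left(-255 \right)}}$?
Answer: $- \frac{623398}{124759} \approx -4.9968$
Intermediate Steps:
$w{\left(j \right)} = - 18 j$ ($w{\left(j \right)} = - 9 \cdot 2 j = - 18 j$)
$\frac{124389 + 499009}{-129349 + w{\left(-255 \right)}} = \frac{124389 + 499009}{-129349 - -4590} = \frac{623398}{-129349 + 4590} = \frac{623398}{-124759} = 623398 \left(- \frac{1}{124759}\right) = - \frac{623398}{124759}$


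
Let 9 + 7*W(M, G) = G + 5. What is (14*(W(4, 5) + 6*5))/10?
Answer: 211/5 ≈ 42.200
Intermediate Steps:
W(M, G) = -4/7 + G/7 (W(M, G) = -9/7 + (G + 5)/7 = -9/7 + (5 + G)/7 = -9/7 + (5/7 + G/7) = -4/7 + G/7)
(14*(W(4, 5) + 6*5))/10 = (14*((-4/7 + (1/7)*5) + 6*5))/10 = (14*((-4/7 + 5/7) + 30))*(1/10) = (14*(1/7 + 30))*(1/10) = (14*(211/7))*(1/10) = 422*(1/10) = 211/5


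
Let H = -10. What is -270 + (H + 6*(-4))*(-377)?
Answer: 12548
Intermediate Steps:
-270 + (H + 6*(-4))*(-377) = -270 + (-10 + 6*(-4))*(-377) = -270 + (-10 - 24)*(-377) = -270 - 34*(-377) = -270 + 12818 = 12548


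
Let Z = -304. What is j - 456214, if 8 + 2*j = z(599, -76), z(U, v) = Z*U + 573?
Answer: -1093959/2 ≈ -5.4698e+5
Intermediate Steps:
z(U, v) = 573 - 304*U (z(U, v) = -304*U + 573 = 573 - 304*U)
j = -181531/2 (j = -4 + (573 - 304*599)/2 = -4 + (573 - 182096)/2 = -4 + (1/2)*(-181523) = -4 - 181523/2 = -181531/2 ≈ -90766.)
j - 456214 = -181531/2 - 456214 = -1093959/2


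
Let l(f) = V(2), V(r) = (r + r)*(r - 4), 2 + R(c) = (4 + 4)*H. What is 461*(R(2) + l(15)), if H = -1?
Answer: -8298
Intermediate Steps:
R(c) = -10 (R(c) = -2 + (4 + 4)*(-1) = -2 + 8*(-1) = -2 - 8 = -10)
V(r) = 2*r*(-4 + r) (V(r) = (2*r)*(-4 + r) = 2*r*(-4 + r))
l(f) = -8 (l(f) = 2*2*(-4 + 2) = 2*2*(-2) = -8)
461*(R(2) + l(15)) = 461*(-10 - 8) = 461*(-18) = -8298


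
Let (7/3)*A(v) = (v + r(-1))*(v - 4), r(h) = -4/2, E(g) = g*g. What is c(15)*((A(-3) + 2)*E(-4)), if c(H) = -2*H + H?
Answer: -4080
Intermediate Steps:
E(g) = g²
r(h) = -2 (r(h) = -4*½ = -2)
A(v) = 3*(-4 + v)*(-2 + v)/7 (A(v) = 3*((v - 2)*(v - 4))/7 = 3*((-2 + v)*(-4 + v))/7 = 3*((-4 + v)*(-2 + v))/7 = 3*(-4 + v)*(-2 + v)/7)
c(H) = -H
c(15)*((A(-3) + 2)*E(-4)) = (-1*15)*(((24/7 - 18/7*(-3) + (3/7)*(-3)²) + 2)*(-4)²) = -15*((24/7 + 54/7 + (3/7)*9) + 2)*16 = -15*((24/7 + 54/7 + 27/7) + 2)*16 = -15*(15 + 2)*16 = -255*16 = -15*272 = -4080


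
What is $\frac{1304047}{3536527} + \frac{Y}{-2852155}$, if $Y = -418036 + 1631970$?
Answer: $- \frac{573766195933}{10086723165685} \approx -0.056883$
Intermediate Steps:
$Y = 1213934$
$\frac{1304047}{3536527} + \frac{Y}{-2852155} = \frac{1304047}{3536527} + \frac{1213934}{-2852155} = 1304047 \cdot \frac{1}{3536527} + 1213934 \left(- \frac{1}{2852155}\right) = \frac{1304047}{3536527} - \frac{1213934}{2852155} = - \frac{573766195933}{10086723165685}$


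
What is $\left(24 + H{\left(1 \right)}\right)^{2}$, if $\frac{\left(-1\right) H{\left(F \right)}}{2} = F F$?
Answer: $484$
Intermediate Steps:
$H{\left(F \right)} = - 2 F^{2}$ ($H{\left(F \right)} = - 2 F F = - 2 F^{2}$)
$\left(24 + H{\left(1 \right)}\right)^{2} = \left(24 - 2 \cdot 1^{2}\right)^{2} = \left(24 - 2\right)^{2} = 22^{2} = 484$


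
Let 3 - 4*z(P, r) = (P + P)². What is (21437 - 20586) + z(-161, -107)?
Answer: -100277/4 ≈ -25069.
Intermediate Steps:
z(P, r) = ¾ - P² (z(P, r) = ¾ - (P + P)²/4 = ¾ - 4*P²/4 = ¾ - P²)
(21437 - 20586) + z(-161, -107) = (21437 - 20586) + (¾ - 1*(-161)²) = 851 + (¾ - 1*25921) = 851 + (¾ - 25921) = 851 - 103681/4 = -100277/4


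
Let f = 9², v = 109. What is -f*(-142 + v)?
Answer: 2673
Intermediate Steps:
f = 81
-f*(-142 + v) = -81*(-142 + 109) = -81*(-33) = -1*(-2673) = 2673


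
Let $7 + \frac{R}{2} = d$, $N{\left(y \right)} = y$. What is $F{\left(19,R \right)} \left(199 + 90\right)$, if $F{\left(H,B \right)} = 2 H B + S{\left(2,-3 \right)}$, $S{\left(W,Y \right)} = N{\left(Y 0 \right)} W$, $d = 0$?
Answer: $-153748$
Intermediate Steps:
$R = -14$ ($R = -14 + 2 \cdot 0 = -14 + 0 = -14$)
$S{\left(W,Y \right)} = 0$ ($S{\left(W,Y \right)} = Y 0 W = 0 W = 0$)
$F{\left(H,B \right)} = 2 B H$ ($F{\left(H,B \right)} = 2 H B + 0 = 2 B H + 0 = 2 B H$)
$F{\left(19,R \right)} \left(199 + 90\right) = 2 \left(-14\right) 19 \left(199 + 90\right) = \left(-532\right) 289 = -153748$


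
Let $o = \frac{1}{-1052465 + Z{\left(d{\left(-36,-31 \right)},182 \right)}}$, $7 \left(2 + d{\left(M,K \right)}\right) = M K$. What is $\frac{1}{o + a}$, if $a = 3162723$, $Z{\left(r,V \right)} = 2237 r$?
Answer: $\frac{4902081}{15503924326556} \approx 3.1618 \cdot 10^{-7}$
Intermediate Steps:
$d{\left(M,K \right)} = -2 + \frac{K M}{7}$ ($d{\left(M,K \right)} = -2 + \frac{M K}{7} = -2 + \frac{K M}{7}$)
$o = - \frac{7}{4902081}$ ($o = \frac{1}{-1052465 + 2237 \left(-2 + \frac{1}{7} \left(-31\right) \left(-36\right)\right)} = \frac{1}{-1052465 + 2237 \left(-2 + \frac{1116}{7}\right)} = \frac{1}{-1052465 + 2237 \cdot \frac{1102}{7}} = \frac{1}{-1052465 + \frac{2465174}{7}} = \frac{1}{- \frac{4902081}{7}} = - \frac{7}{4902081} \approx -1.428 \cdot 10^{-6}$)
$\frac{1}{o + a} = \frac{1}{- \frac{7}{4902081} + 3162723} = \frac{1}{\frac{15503924326556}{4902081}} = \frac{4902081}{15503924326556}$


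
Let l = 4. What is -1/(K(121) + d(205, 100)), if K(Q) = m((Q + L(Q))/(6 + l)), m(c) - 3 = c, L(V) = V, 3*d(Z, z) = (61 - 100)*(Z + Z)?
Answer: 5/26514 ≈ 0.00018858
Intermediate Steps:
d(Z, z) = -26*Z (d(Z, z) = ((61 - 100)*(Z + Z))/3 = (-78*Z)/3 = -26*Z)
m(c) = 3 + c
K(Q) = 3 + Q/5 (K(Q) = 3 + (Q + Q)/(6 + 4) = 3 + (2*Q)/10 = 3 + (2*Q)*(⅒) = 3 + Q/5)
-1/(K(121) + d(205, 100)) = -1/((3 + (⅕)*121) - 26*205) = -1/((3 + 121/5) - 5330) = -1/(136/5 - 5330) = -1/(-26514/5) = -1*(-5/26514) = 5/26514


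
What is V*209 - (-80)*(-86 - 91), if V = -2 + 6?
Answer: -13324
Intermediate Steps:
V = 4
V*209 - (-80)*(-86 - 91) = 4*209 - (-80)*(-86 - 91) = 836 - (-80)*(-177) = 836 - 1*14160 = 836 - 14160 = -13324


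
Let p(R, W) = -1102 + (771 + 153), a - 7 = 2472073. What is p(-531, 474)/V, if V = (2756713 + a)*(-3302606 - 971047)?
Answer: 178/22346046890829 ≈ 7.9656e-12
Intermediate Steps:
a = 2472080 (a = 7 + 2472073 = 2472080)
p(R, W) = -178 (p(R, W) = -1102 + 924 = -178)
V = -22346046890829 (V = (2756713 + 2472080)*(-3302606 - 971047) = 5228793*(-4273653) = -22346046890829)
p(-531, 474)/V = -178/(-22346046890829) = -178*(-1/22346046890829) = 178/22346046890829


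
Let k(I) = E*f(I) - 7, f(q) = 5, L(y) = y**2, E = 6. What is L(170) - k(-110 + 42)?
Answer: 28877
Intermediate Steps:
k(I) = 23 (k(I) = 6*5 - 7 = 30 - 7 = 23)
L(170) - k(-110 + 42) = 170**2 - 1*23 = 28900 - 23 = 28877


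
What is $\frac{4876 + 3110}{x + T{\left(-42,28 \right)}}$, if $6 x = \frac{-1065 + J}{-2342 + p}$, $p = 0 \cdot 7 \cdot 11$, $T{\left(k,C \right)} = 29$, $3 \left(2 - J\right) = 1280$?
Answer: $\frac{336657816}{1226993} \approx 274.38$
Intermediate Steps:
$J = - \frac{1274}{3}$ ($J = 2 - \frac{1280}{3} = - \frac{1274}{3} \approx -424.67$)
$p = 0$ ($p = 0 \cdot 11 = 0$)
$x = \frac{4469}{42156}$ ($x = \frac{\left(-1065 - \frac{1274}{3}\right) \frac{1}{-2342 + 0}}{6} = \frac{\left(- \frac{4469}{3}\right) \frac{1}{-2342}}{6} = \frac{\left(- \frac{4469}{3}\right) \left(- \frac{1}{2342}\right)}{6} = \frac{1}{6} \cdot \frac{4469}{7026} = \frac{4469}{42156} \approx 0.10601$)
$\frac{4876 + 3110}{x + T{\left(-42,28 \right)}} = \frac{4876 + 3110}{\frac{4469}{42156} + 29} = \frac{7986}{\frac{1226993}{42156}} = 7986 \cdot \frac{42156}{1226993} = \frac{336657816}{1226993}$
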